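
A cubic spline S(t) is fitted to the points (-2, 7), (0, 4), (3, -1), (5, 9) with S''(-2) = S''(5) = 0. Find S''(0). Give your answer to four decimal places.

-1.4286

Let M_i = S''(x_i). Step sizes h_i = 2, 3, 2; slopes of the chords Δ_i = (y_(i+1) - y_i)/h_i = -3/2, -5/3, 5.
  2·M_0 + 10·M_1 + 3·M_2 = 6(Δ_1 - Δ_0) = -1
  3·M_1 + 10·M_2 + 2·M_3 = 6(Δ_2 - Δ_1) = 40
Natural end conditions: M_0 = M_3 = 0.
Hence M_0 = 0, M_1 = -10/7, M_2 = 31/7, M_3 = 0.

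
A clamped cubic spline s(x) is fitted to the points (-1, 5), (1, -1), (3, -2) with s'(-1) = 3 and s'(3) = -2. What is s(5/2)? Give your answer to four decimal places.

With σ_i denoting the second derivative at x_i, h_i = 2, 2, and Δ_i = (y_(i+1) − y_i)/h_i = -3, -1/2:
  2·σ_0 + 8·σ_1 + 2·σ_2 = 6(Δ_1 - Δ_0) = 15
Clamped end conditions give two more equations: 2h_0·σ_0 + h_0·σ_1 = 6(Δ_0 - s'(-1)) = -36 and h_1·σ_1 + 2h_1·σ_2 = 6(s'(3) - Δ_1) = -9.
Solving: σ_0 = -97/8, σ_1 = 25/4, σ_2 = -43/8.
On [1, 3], s(x) = -1 - 23/8·(x - 1) + 25/8·(x - 1)² - 31/32·(x - 1)³.
With (x - 1) = 3/2: s(5/2) = -397/256.

-1.5508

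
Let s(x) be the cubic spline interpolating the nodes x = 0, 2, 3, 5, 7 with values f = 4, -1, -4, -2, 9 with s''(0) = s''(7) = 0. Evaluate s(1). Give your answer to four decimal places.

With M_i denoting the second derivative at x_i, h_i = 2, 1, 2, 2, and Δ_i = (y_(i+1) − y_i)/h_i = -5/2, -3, 1, 11/2:
  2·M_0 + 6·M_1 + 1·M_2 = 6(Δ_1 - Δ_0) = -3
  1·M_1 + 6·M_2 + 2·M_3 = 6(Δ_2 - Δ_1) = 24
  2·M_2 + 8·M_3 + 2·M_4 = 6(Δ_3 - Δ_2) = 27
Natural end conditions: M_0 = M_4 = 0.
Solving the tridiagonal system: M_0 = 0, M_1 = -135/128, M_2 = 213/64, M_3 = 651/256, M_4 = 0.
On [0, 2], s(x) = 4 - 275/128·x + 0·x² - 45/512·x³.
With x = 1: s(1) = 903/512.

1.7637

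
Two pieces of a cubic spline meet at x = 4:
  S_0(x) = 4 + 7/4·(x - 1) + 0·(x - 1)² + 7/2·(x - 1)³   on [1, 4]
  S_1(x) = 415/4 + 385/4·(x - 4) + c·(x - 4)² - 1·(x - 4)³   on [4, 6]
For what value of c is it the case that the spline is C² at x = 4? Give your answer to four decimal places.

31.5000

S_0''(x) = 0 + 21·(x - 1), so S_0''(4) = 63. On the right, S_1''(4) = 2c, so c = 63/2.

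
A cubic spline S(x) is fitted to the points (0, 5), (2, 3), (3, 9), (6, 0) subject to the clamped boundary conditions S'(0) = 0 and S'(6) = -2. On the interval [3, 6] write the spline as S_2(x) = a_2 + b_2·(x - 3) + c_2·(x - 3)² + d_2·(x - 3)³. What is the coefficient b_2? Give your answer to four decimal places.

4.3571

Let M_i = S''(x_i). Step sizes h_i = 2, 1, 3; slopes of the chords Δ_i = (y_(i+1) - y_i)/h_i = -1, 6, -3.
  2·M_0 + 6·M_1 + 1·M_2 = 6(Δ_1 - Δ_0) = 42
  1·M_1 + 8·M_2 + 3·M_3 = 6(Δ_2 - Δ_1) = -54
Clamped end conditions give two more equations: 2h_0·M_0 + h_0·M_1 = 6(Δ_0 - S'(0)) = -6 and h_2·M_2 + 2h_2·M_3 = 6(S'(6) - Δ_2) = 6.
Solving: M_0 = -148/21, M_1 = 233/21, M_2 = -220/21, M_3 = 131/21.
On [3, 6], with S_2(x) = a_2 + b_2·(x - 3) + c_2·(x - 3)² + d_2·(x - 3)³: c_2 = M_2/2 = -110/21, d_2 = (M_3 - M_2)/(6h_2) = 13/14, b_2 = Δ_2 - h_2(2M_2 + M_3)/6 = 61/14.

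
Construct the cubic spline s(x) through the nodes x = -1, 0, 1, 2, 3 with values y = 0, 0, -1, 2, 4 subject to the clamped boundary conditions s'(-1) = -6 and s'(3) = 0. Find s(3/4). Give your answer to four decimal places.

With M_i denoting the second derivative at x_i, h_i = 1, 1, 1, 1, and Δ_i = (y_(i+1) − y_i)/h_i = 0, -1, 3, 2:
  1·M_0 + 4·M_1 + 1·M_2 = 6(Δ_1 - Δ_0) = -6
  1·M_1 + 4·M_2 + 1·M_3 = 6(Δ_2 - Δ_1) = 24
  1·M_2 + 4·M_3 + 1·M_4 = 6(Δ_3 - Δ_2) = -6
Clamped end conditions give two more equations: 2h_0·M_0 + h_0·M_1 = 6(Δ_0 - s'(-1)) = 36 and h_3·M_3 + 2h_3·M_4 = 6(s'(3) - Δ_3) = -12.
Hence M_0 = 159/7, M_1 = -66/7, M_2 = 9, M_3 = -18/7, M_4 = -33/7.
On [0, 1], s(x) = 0 + 9/14·x - 33/7·x² + 43/14·x³.
With x = 3/4: s(3/4) = -783/896.

-0.8739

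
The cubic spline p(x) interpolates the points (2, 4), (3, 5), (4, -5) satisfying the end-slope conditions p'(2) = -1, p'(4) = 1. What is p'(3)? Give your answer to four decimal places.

Put m_i = p'' at the i-th knot. Here h = (1, 1) and Δ = (1, -10), so the interior equations h_(i-1)·m_(i-1) + 2(h_(i-1)+h_i)·m_i + h_i·m_(i+1) = 6(Δ_i − Δ_(i-1)) read
  1·m_0 + 4·m_1 + 1·m_2 = 6(Δ_1 - Δ_0) = -66
Clamped end conditions give two more equations: 2h_0·m_0 + h_0·m_1 = 6(Δ_0 - p'(2)) = 12 and h_1·m_1 + 2h_1·m_2 = 6(p'(4) - Δ_1) = 66.
Solving: m_0 = 47/2, m_1 = -35, m_2 = 101/2.
On [3, 4], p'(x) = b_1 + 2c_1·(x - 3) + 3d_1·(x - 3)² with b_1 = Δ_1 - h_1(2m_1 + m_2)/6 = -27/4, c_1 = m_1/2 = -35/2, d_1 = (m_2 - m_1)/(6h_1) = 57/4. So p'(3) = -27/4.

-6.7500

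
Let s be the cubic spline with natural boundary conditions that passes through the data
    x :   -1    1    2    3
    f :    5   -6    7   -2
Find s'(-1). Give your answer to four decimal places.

Let M_i = s''(x_i). Step sizes h_i = 2, 1, 1; slopes of the chords Δ_i = (y_(i+1) - y_i)/h_i = -11/2, 13, -9.
  2·M_0 + 6·M_1 + 1·M_2 = 6(Δ_1 - Δ_0) = 111
  1·M_1 + 4·M_2 + 1·M_3 = 6(Δ_2 - Δ_1) = -132
Natural end conditions: M_0 = M_3 = 0.
Hence M_0 = 0, M_1 = 576/23, M_2 = -903/23, M_3 = 0.
On [-1, 1], s'(x) = b_0 + 2c_0·(x + 1) + 3d_0·(x + 1)² with b_0 = Δ_0 - h_0(2M_0 + M_1)/6 = -637/46, c_0 = M_0/2 = 0, d_0 = (M_1 - M_0)/(6h_0) = 48/23. So s'(-1) = -637/46.

-13.8478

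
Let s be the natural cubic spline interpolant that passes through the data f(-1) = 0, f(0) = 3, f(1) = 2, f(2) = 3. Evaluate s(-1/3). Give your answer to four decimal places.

2.4444

Put M_i = s'' at the i-th knot. Here h = (1, 1, 1) and Δ = (3, -1, 1), so the interior equations h_(i-1)·M_(i-1) + 2(h_(i-1)+h_i)·M_i + h_i·M_(i+1) = 6(Δ_i − Δ_(i-1)) read
  1·M_0 + 4·M_1 + 1·M_2 = 6(Δ_1 - Δ_0) = -24
  1·M_1 + 4·M_2 + 1·M_3 = 6(Δ_2 - Δ_1) = 12
Natural end conditions: M_0 = M_3 = 0.
Forward elimination and back-substitution give M_0 = 0, M_1 = -36/5, M_2 = 24/5, M_3 = 0.
On [-1, 0], s(t) = 0 + 21/5·(t + 1) + 0·(t + 1)² - 6/5·(t + 1)³.
With (t + 1) = 2/3: s(-1/3) = 22/9.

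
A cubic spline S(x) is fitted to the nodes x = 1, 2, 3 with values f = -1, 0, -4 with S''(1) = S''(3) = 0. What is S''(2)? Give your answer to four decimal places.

-7.5000

Put M_i = S'' at the i-th knot. Here h = (1, 1) and Δ = (1, -4), so the interior equations h_(i-1)·M_(i-1) + 2(h_(i-1)+h_i)·M_i + h_i·M_(i+1) = 6(Δ_i − Δ_(i-1)) read
  1·M_0 + 4·M_1 + 1·M_2 = 6(Δ_1 - Δ_0) = -30
Natural end conditions: M_0 = M_2 = 0.
Forward elimination and back-substitution give M_0 = 0, M_1 = -15/2, M_2 = 0.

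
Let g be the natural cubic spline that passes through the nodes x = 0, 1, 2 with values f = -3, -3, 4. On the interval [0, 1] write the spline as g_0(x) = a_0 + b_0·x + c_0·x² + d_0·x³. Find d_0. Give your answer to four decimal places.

1.7500

Write M_i for g''(x_i). With h_i = 1, 1 and divided differences Δ_i = 0, 7, the continuity of g' gives the tridiagonal system
  1·M_0 + 4·M_1 + 1·M_2 = 6(Δ_1 - Δ_0) = 42
Natural end conditions: M_0 = M_2 = 0.
Solving the tridiagonal system: M_0 = 0, M_1 = 21/2, M_2 = 0.
On [0, 1], with g_0(x) = a_0 + b_0·x + c_0·x² + d_0·x³: c_0 = M_0/2 = 0, d_0 = (M_1 - M_0)/(6h_0) = 7/4, b_0 = Δ_0 - h_0(2M_0 + M_1)/6 = -7/4.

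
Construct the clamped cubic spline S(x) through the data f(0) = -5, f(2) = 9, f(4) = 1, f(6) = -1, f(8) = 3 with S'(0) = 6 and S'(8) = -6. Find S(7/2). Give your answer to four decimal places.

With M_i denoting the second derivative at x_i, h_i = 2, 2, 2, 2, and Δ_i = (y_(i+1) − y_i)/h_i = 7, -4, -1, 2:
  2·M_0 + 8·M_1 + 2·M_2 = 6(Δ_1 - Δ_0) = -66
  2·M_1 + 8·M_2 + 2·M_3 = 6(Δ_2 - Δ_1) = 18
  2·M_2 + 8·M_3 + 2·M_4 = 6(Δ_3 - Δ_2) = 18
Clamped end conditions give two more equations: 2h_0·M_0 + h_0·M_1 = 6(Δ_0 - S'(0)) = 6 and h_3·M_3 + 2h_3·M_4 = 6(S'(8) - Δ_3) = -48.
Solving the tridiagonal system: M_0 = 195/28, M_1 = -153/14, M_2 = 15/4, M_3 = 69/14, M_4 = -405/28.
On [2, 4], S(x) = 9 + 57/28·(x - 2) - 153/28·(x - 2)² + 137/112·(x - 2)³.
With (x - 2) = 3/2: S(7/2) = 3483/896.

3.8873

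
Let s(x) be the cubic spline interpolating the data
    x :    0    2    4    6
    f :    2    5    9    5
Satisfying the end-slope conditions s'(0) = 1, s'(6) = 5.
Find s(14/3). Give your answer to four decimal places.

6.6395

Put M_i = s'' at the i-th knot. Here h = (2, 2, 2) and Δ = (3/2, 2, -2), so the interior equations h_(i-1)·M_(i-1) + 2(h_(i-1)+h_i)·M_i + h_i·M_(i+1) = 6(Δ_i − Δ_(i-1)) read
  2·M_0 + 8·M_1 + 2·M_2 = 6(Δ_1 - Δ_0) = 3
  2·M_1 + 8·M_2 + 2·M_3 = 6(Δ_2 - Δ_1) = -24
Clamped end conditions give two more equations: 2h_0·M_0 + h_0·M_1 = 6(Δ_0 - s'(0)) = 3 and h_2·M_2 + 2h_2·M_3 = 6(s'(6) - Δ_2) = 42.
Hence M_0 = -11/30, M_1 = 67/30, M_2 = -106/15, M_3 = 421/30.
On [4, 6], s(x) = 9 - 59/30·(x - 4) - 53/15·(x - 4)² + 211/120·(x - 4)³.
With (x - 4) = 2/3: s(14/3) = 2689/405.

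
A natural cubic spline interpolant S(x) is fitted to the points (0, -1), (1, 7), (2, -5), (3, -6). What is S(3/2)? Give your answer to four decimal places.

1.6750

Let m_i = S''(x_i). Step sizes h_i = 1, 1, 1; slopes of the chords Δ_i = (y_(i+1) - y_i)/h_i = 8, -12, -1.
  1·m_0 + 4·m_1 + 1·m_2 = 6(Δ_1 - Δ_0) = -120
  1·m_1 + 4·m_2 + 1·m_3 = 6(Δ_2 - Δ_1) = 66
Natural end conditions: m_0 = m_3 = 0.
Hence m_0 = 0, m_1 = -182/5, m_2 = 128/5, m_3 = 0.
On [1, 2], S(x) = 7 - 62/15·(x - 1) - 91/5·(x - 1)² + 31/3·(x - 1)³.
With (x - 1) = 1/2: S(3/2) = 67/40.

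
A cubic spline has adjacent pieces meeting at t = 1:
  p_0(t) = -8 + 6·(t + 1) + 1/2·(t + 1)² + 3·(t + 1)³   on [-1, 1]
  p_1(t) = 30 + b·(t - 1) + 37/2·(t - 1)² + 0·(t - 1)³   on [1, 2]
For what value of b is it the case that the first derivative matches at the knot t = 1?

44

p_0'(t) = 6 + 1·(t + 1) + 9·(t + 1)², so p_0'(1) = 44. On the right, p_1'(1) = b, so b = 44.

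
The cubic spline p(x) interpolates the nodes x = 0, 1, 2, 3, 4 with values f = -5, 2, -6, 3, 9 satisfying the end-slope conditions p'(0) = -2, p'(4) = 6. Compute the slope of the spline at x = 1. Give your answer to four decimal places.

0.2143

Let M_i = p''(x_i). Step sizes h_i = 1, 1, 1, 1; slopes of the chords Δ_i = (y_(i+1) - y_i)/h_i = 7, -8, 9, 6.
  1·M_0 + 4·M_1 + 1·M_2 = 6(Δ_1 - Δ_0) = -90
  1·M_1 + 4·M_2 + 1·M_3 = 6(Δ_2 - Δ_1) = 102
  1·M_2 + 4·M_3 + 1·M_4 = 6(Δ_3 - Δ_2) = -18
Clamped end conditions give two more equations: 2h_0·M_0 + h_0·M_1 = 6(Δ_0 - p'(0)) = 54 and h_3·M_3 + 2h_3·M_4 = 6(p'(4) - Δ_3) = 0.
Hence M_0 = 347/7, M_1 = -316/7, M_2 = 41, M_3 = -118/7, M_4 = 59/7.
On [1, 2], p'(x) = b_1 + 2c_1·(x - 1) + 3d_1·(x - 1)² with b_1 = Δ_1 - h_1(2M_1 + M_2)/6 = 3/14, c_1 = M_1/2 = -158/7, d_1 = (M_2 - M_1)/(6h_1) = 201/14. So p'(1) = 3/14.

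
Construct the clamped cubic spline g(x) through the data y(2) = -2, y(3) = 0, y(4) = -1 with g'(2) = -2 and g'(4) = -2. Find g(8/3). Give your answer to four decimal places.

-0.9259

Put M_i = g'' at the i-th knot. Here h = (1, 1) and Δ = (2, -1), so the interior equations h_(i-1)·M_(i-1) + 2(h_(i-1)+h_i)·M_i + h_i·M_(i+1) = 6(Δ_i − Δ_(i-1)) read
  1·M_0 + 4·M_1 + 1·M_2 = 6(Δ_1 - Δ_0) = -18
Clamped end conditions give two more equations: 2h_0·M_0 + h_0·M_1 = 6(Δ_0 - g'(2)) = 24 and h_1·M_1 + 2h_1·M_2 = 6(g'(4) - Δ_1) = -6.
Solving: M_0 = 33/2, M_1 = -9, M_2 = 3/2.
On [2, 3], g(x) = -2 - 2·(x - 2) + 33/4·(x - 2)² - 17/4·(x - 2)³.
With (x - 2) = 2/3: g(8/3) = -25/27.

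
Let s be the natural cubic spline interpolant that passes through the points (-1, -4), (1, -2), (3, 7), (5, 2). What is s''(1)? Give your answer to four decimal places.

Write M_i for s''(x_i). With h_i = 2, 2, 2 and divided differences Δ_i = 1, 9/2, -5/2, the continuity of s' gives the tridiagonal system
  2·M_0 + 8·M_1 + 2·M_2 = 6(Δ_1 - Δ_0) = 21
  2·M_1 + 8·M_2 + 2·M_3 = 6(Δ_2 - Δ_1) = -42
Natural end conditions: M_0 = M_3 = 0.
Solving: M_0 = 0, M_1 = 21/5, M_2 = -63/10, M_3 = 0.

4.2000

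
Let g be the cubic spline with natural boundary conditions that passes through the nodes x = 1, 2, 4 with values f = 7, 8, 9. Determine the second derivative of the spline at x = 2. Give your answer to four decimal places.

-0.5000

Put M_i = g'' at the i-th knot. Here h = (1, 2) and Δ = (1, 1/2), so the interior equations h_(i-1)·M_(i-1) + 2(h_(i-1)+h_i)·M_i + h_i·M_(i+1) = 6(Δ_i − Δ_(i-1)) read
  1·M_0 + 6·M_1 + 2·M_2 = 6(Δ_1 - Δ_0) = -3
Natural end conditions: M_0 = M_2 = 0.
Forward elimination and back-substitution give M_0 = 0, M_1 = -1/2, M_2 = 0.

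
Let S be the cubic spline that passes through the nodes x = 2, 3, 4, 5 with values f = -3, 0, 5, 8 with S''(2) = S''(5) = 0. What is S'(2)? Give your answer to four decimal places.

Write m_i for S''(x_i). With h_i = 1, 1, 1 and divided differences Δ_i = 3, 5, 3, the continuity of S' gives the tridiagonal system
  1·m_0 + 4·m_1 + 1·m_2 = 6(Δ_1 - Δ_0) = 12
  1·m_1 + 4·m_2 + 1·m_3 = 6(Δ_2 - Δ_1) = -12
Natural end conditions: m_0 = m_3 = 0.
Forward elimination and back-substitution give m_0 = 0, m_1 = 4, m_2 = -4, m_3 = 0.
On [2, 3], S'(x) = b_0 + 2c_0·(x - 2) + 3d_0·(x - 2)² with b_0 = Δ_0 - h_0(2m_0 + m_1)/6 = 7/3, c_0 = m_0/2 = 0, d_0 = (m_1 - m_0)/(6h_0) = 2/3. So S'(2) = 7/3.

2.3333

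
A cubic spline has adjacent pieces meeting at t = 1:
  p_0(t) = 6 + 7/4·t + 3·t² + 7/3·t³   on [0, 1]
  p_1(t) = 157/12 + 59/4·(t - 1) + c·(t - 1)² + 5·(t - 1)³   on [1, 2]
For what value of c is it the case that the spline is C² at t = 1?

10

p_0''(t) = 6 + 14·t, so p_0''(1) = 20. On the right, p_1''(1) = 2c, so c = 10.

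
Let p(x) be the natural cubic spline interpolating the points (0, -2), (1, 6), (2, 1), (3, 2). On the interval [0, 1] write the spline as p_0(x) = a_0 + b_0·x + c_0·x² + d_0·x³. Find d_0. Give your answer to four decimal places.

Put M_i = p'' at the i-th knot. Here h = (1, 1, 1) and Δ = (8, -5, 1), so the interior equations h_(i-1)·M_(i-1) + 2(h_(i-1)+h_i)·M_i + h_i·M_(i+1) = 6(Δ_i − Δ_(i-1)) read
  1·M_0 + 4·M_1 + 1·M_2 = 6(Δ_1 - Δ_0) = -78
  1·M_1 + 4·M_2 + 1·M_3 = 6(Δ_2 - Δ_1) = 36
Natural end conditions: M_0 = M_3 = 0.
Solving the tridiagonal system: M_0 = 0, M_1 = -116/5, M_2 = 74/5, M_3 = 0.
On [0, 1], with p_0(x) = a_0 + b_0·x + c_0·x² + d_0·x³: c_0 = M_0/2 = 0, d_0 = (M_1 - M_0)/(6h_0) = -58/15, b_0 = Δ_0 - h_0(2M_0 + M_1)/6 = 178/15.

-3.8667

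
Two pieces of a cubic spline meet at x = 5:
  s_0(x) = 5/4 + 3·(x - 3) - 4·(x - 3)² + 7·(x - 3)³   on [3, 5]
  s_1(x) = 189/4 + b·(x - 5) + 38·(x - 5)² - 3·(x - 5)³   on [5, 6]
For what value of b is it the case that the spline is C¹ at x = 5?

71

s_0'(x) = 3 - 8·(x - 3) + 21·(x - 3)², so s_0'(5) = 71. On the right, s_1'(5) = b, so b = 71.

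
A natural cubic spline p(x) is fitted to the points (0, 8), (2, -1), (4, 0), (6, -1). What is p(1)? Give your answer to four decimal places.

Let M_i = p''(x_i). Step sizes h_i = 2, 2, 2; slopes of the chords Δ_i = (y_(i+1) - y_i)/h_i = -9/2, 1/2, -1/2.
  2·M_0 + 8·M_1 + 2·M_2 = 6(Δ_1 - Δ_0) = 30
  2·M_1 + 8·M_2 + 2·M_3 = 6(Δ_2 - Δ_1) = -6
Natural end conditions: M_0 = M_3 = 0.
Hence M_0 = 0, M_1 = 21/5, M_2 = -9/5, M_3 = 0.
On [0, 2], p(x) = 8 - 59/10·x + 0·x² + 7/20·x³.
With x = 1: p(1) = 49/20.

2.4500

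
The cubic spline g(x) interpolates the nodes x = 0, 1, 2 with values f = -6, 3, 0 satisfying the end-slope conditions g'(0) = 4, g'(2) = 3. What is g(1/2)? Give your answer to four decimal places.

With M_i denoting the second derivative at x_i, h_i = 1, 1, and Δ_i = (y_(i+1) − y_i)/h_i = 9, -3:
  1·M_0 + 4·M_1 + 1·M_2 = 6(Δ_1 - Δ_0) = -72
Clamped end conditions give two more equations: 2h_0·M_0 + h_0·M_1 = 6(Δ_0 - g'(0)) = 30 and h_1·M_1 + 2h_1·M_2 = 6(g'(2) - Δ_1) = 36.
Forward elimination and back-substitution give M_0 = 65/2, M_1 = -35, M_2 = 71/2.
On [0, 1], g(x) = -6 + 4·x + 65/4·x² - 45/4·x³.
With x = 1/2: g(1/2) = -43/32.

-1.3438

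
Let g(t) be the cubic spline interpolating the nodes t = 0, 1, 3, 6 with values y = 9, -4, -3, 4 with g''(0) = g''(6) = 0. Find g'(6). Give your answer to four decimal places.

1.4762

Write M_i for g''(x_i). With h_i = 1, 2, 3 and divided differences Δ_i = -13, 1/2, 7/3, the continuity of g' gives the tridiagonal system
  1·M_0 + 6·M_1 + 2·M_2 = 6(Δ_1 - Δ_0) = 81
  2·M_1 + 10·M_2 + 3·M_3 = 6(Δ_2 - Δ_1) = 11
Natural end conditions: M_0 = M_3 = 0.
Solving: M_0 = 0, M_1 = 197/14, M_2 = -12/7, M_3 = 0.
On [3, 6], g'(t) = b_2 + 2c_2·(t - 3) + 3d_2·(t - 3)² with b_2 = Δ_2 - h_2(2M_2 + M_3)/6 = 85/21, c_2 = M_2/2 = -6/7, d_2 = (M_3 - M_2)/(6h_2) = 2/21. So g'(6) = 31/21.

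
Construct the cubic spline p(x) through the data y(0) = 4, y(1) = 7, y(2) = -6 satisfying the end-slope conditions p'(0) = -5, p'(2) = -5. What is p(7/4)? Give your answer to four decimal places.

With M_i denoting the second derivative at x_i, h_i = 1, 1, and Δ_i = (y_(i+1) − y_i)/h_i = 3, -13:
  1·M_0 + 4·M_1 + 1·M_2 = 6(Δ_1 - Δ_0) = -96
Clamped end conditions give two more equations: 2h_0·M_0 + h_0·M_1 = 6(Δ_0 - p'(0)) = 48 and h_1·M_1 + 2h_1·M_2 = 6(p'(2) - Δ_1) = 48.
Hence M_0 = 48, M_1 = -48, M_2 = 48.
On [1, 2], p(x) = 7 - 5·(x - 1) - 24·(x - 1)² + 16·(x - 1)³.
With (x - 1) = 3/4: p(7/4) = -7/2.

-3.5000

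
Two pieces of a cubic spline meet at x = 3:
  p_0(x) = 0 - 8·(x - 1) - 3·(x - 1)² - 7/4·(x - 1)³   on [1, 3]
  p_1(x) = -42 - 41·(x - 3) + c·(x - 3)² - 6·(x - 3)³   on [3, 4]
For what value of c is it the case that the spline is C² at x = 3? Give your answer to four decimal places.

-13.5000

p_0''(x) = -6 - 21/2·(x - 1), so p_0''(3) = -27. On the right, p_1''(3) = 2c, so c = -27/2.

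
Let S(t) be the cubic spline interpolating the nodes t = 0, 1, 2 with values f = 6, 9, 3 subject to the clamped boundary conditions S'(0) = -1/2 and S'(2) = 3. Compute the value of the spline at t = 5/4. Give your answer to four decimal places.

7.5176

Put m_i = S'' at the i-th knot. Here h = (1, 1) and Δ = (3, -6), so the interior equations h_(i-1)·m_(i-1) + 2(h_(i-1)+h_i)·m_i + h_i·m_(i+1) = 6(Δ_i − Δ_(i-1)) read
  1·m_0 + 4·m_1 + 1·m_2 = 6(Δ_1 - Δ_0) = -54
Clamped end conditions give two more equations: 2h_0·m_0 + h_0·m_1 = 6(Δ_0 - S'(0)) = 21 and h_1·m_1 + 2h_1·m_2 = 6(S'(2) - Δ_1) = 54.
Forward elimination and back-substitution give m_0 = 103/4, m_1 = -61/2, m_2 = 169/4.
On [1, 2], S(t) = 9 - 23/8·(t - 1) - 61/4·(t - 1)² + 97/8·(t - 1)³.
With (t - 1) = 1/4: S(5/4) = 3849/512.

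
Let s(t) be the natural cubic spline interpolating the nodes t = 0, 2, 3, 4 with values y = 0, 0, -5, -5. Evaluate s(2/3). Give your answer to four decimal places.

Put σ_i = s'' at the i-th knot. Here h = (2, 1, 1) and Δ = (0, -5, 0), so the interior equations h_(i-1)·σ_(i-1) + 2(h_(i-1)+h_i)·σ_i + h_i·σ_(i+1) = 6(Δ_i − Δ_(i-1)) read
  2·σ_0 + 6·σ_1 + 1·σ_2 = 6(Δ_1 - Δ_0) = -30
  1·σ_1 + 4·σ_2 + 1·σ_3 = 6(Δ_2 - Δ_1) = 30
Natural end conditions: σ_0 = σ_3 = 0.
Solving: σ_0 = 0, σ_1 = -150/23, σ_2 = 210/23, σ_3 = 0.
On [0, 2], s(t) = 0 + 50/23·t + 0·t² - 25/46·t³.
With t = 2/3: s(2/3) = 800/621.

1.2882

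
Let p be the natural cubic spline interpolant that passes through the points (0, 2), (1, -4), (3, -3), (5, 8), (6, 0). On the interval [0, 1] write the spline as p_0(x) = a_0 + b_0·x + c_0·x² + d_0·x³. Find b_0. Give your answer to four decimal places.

Write M_i for p''(x_i). With h_i = 1, 2, 2, 1 and divided differences Δ_i = -6, 1/2, 11/2, -8, the continuity of p' gives the tridiagonal system
  1·M_0 + 6·M_1 + 2·M_2 = 6(Δ_1 - Δ_0) = 39
  2·M_1 + 8·M_2 + 2·M_3 = 6(Δ_2 - Δ_1) = 30
  2·M_2 + 6·M_3 + 1·M_4 = 6(Δ_3 - Δ_2) = -81
Natural end conditions: M_0 = M_4 = 0.
Solving the tridiagonal system: M_0 = 0, M_1 = 43/10, M_2 = 33/5, M_3 = -157/10, M_4 = 0.
On [0, 1], with p_0(x) = a_0 + b_0·x + c_0·x² + d_0·x³: c_0 = M_0/2 = 0, d_0 = (M_1 - M_0)/(6h_0) = 43/60, b_0 = Δ_0 - h_0(2M_0 + M_1)/6 = -403/60.

-6.7167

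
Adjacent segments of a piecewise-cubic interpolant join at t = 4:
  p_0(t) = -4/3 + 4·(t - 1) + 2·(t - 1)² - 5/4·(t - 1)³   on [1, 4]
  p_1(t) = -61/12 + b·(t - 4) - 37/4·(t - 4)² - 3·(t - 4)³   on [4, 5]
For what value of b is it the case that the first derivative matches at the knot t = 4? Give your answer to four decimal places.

-17.7500

p_0'(t) = 4 + 4·(t - 1) - 15/4·(t - 1)², so p_0'(4) = -71/4. On the right, p_1'(4) = b, so b = -71/4.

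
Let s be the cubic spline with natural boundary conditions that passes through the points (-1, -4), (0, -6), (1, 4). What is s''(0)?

Put m_i = s'' at the i-th knot. Here h = (1, 1) and Δ = (-2, 10), so the interior equations h_(i-1)·m_(i-1) + 2(h_(i-1)+h_i)·m_i + h_i·m_(i+1) = 6(Δ_i − Δ_(i-1)) read
  1·m_0 + 4·m_1 + 1·m_2 = 6(Δ_1 - Δ_0) = 72
Natural end conditions: m_0 = m_2 = 0.
Hence m_0 = 0, m_1 = 18, m_2 = 0.

18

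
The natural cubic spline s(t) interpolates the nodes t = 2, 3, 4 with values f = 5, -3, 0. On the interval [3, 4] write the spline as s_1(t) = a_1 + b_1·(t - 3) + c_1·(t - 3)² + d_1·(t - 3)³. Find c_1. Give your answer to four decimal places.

8.2500

Put σ_i = s'' at the i-th knot. Here h = (1, 1) and Δ = (-8, 3), so the interior equations h_(i-1)·σ_(i-1) + 2(h_(i-1)+h_i)·σ_i + h_i·σ_(i+1) = 6(Δ_i − Δ_(i-1)) read
  1·σ_0 + 4·σ_1 + 1·σ_2 = 6(Δ_1 - Δ_0) = 66
Natural end conditions: σ_0 = σ_2 = 0.
Hence σ_0 = 0, σ_1 = 33/2, σ_2 = 0.
On [3, 4], with s_1(t) = a_1 + b_1·(t - 3) + c_1·(t - 3)² + d_1·(t - 3)³: c_1 = σ_1/2 = 33/4, d_1 = (σ_2 - σ_1)/(6h_1) = -11/4, b_1 = Δ_1 - h_1(2σ_1 + σ_2)/6 = -5/2.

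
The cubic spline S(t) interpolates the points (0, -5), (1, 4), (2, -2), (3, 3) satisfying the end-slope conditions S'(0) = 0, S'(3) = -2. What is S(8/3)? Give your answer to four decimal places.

1.9358

With m_i denoting the second derivative at x_i, h_i = 1, 1, 1, and Δ_i = (y_(i+1) − y_i)/h_i = 9, -6, 5:
  1·m_0 + 4·m_1 + 1·m_2 = 6(Δ_1 - Δ_0) = -90
  1·m_1 + 4·m_2 + 1·m_3 = 6(Δ_2 - Δ_1) = 66
Clamped end conditions give two more equations: 2h_0·m_0 + h_0·m_1 = 6(Δ_0 - S'(0)) = 54 and h_2·m_2 + 2h_2·m_3 = 6(S'(3) - Δ_2) = -42.
Forward elimination and back-substitution give m_0 = 736/15, m_1 = -662/15, m_2 = 562/15, m_3 = -596/15.
On [2, 3], S(t) = -2 - 13/15·(t - 2) + 281/15·(t - 2)² - 193/15·(t - 2)³.
With (t - 2) = 2/3: S(8/3) = 784/405.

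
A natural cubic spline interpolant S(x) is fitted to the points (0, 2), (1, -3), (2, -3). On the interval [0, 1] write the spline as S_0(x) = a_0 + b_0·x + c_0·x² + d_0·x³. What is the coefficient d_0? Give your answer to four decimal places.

Put M_i = S'' at the i-th knot. Here h = (1, 1) and Δ = (-5, 0), so the interior equations h_(i-1)·M_(i-1) + 2(h_(i-1)+h_i)·M_i + h_i·M_(i+1) = 6(Δ_i − Δ_(i-1)) read
  1·M_0 + 4·M_1 + 1·M_2 = 6(Δ_1 - Δ_0) = 30
Natural end conditions: M_0 = M_2 = 0.
Solving the tridiagonal system: M_0 = 0, M_1 = 15/2, M_2 = 0.
On [0, 1], with S_0(x) = a_0 + b_0·x + c_0·x² + d_0·x³: c_0 = M_0/2 = 0, d_0 = (M_1 - M_0)/(6h_0) = 5/4, b_0 = Δ_0 - h_0(2M_0 + M_1)/6 = -25/4.

1.2500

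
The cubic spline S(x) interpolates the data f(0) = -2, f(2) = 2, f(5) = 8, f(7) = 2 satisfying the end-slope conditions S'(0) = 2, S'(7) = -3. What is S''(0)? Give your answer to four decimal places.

-0.6250

Put M_i = S'' at the i-th knot. Here h = (2, 3, 2) and Δ = (2, 2, -3), so the interior equations h_(i-1)·M_(i-1) + 2(h_(i-1)+h_i)·M_i + h_i·M_(i+1) = 6(Δ_i − Δ_(i-1)) read
  2·M_0 + 10·M_1 + 3·M_2 = 6(Δ_1 - Δ_0) = 0
  3·M_1 + 10·M_2 + 2·M_3 = 6(Δ_2 - Δ_1) = -30
Clamped end conditions give two more equations: 2h_0·M_0 + h_0·M_1 = 6(Δ_0 - S'(0)) = 0 and h_2·M_2 + 2h_2·M_3 = 6(S'(7) - Δ_2) = 0.
Solving: M_0 = -5/8, M_1 = 5/4, M_2 = -15/4, M_3 = 15/8.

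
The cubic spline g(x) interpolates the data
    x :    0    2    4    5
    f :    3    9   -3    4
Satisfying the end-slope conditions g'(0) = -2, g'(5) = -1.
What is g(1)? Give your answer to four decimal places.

6.2391

With M_i denoting the second derivative at x_i, h_i = 2, 2, 1, and Δ_i = (y_(i+1) − y_i)/h_i = 3, -6, 7:
  2·M_0 + 8·M_1 + 2·M_2 = 6(Δ_1 - Δ_0) = -54
  2·M_1 + 6·M_2 + 1·M_3 = 6(Δ_2 - Δ_1) = 78
Clamped end conditions give two more equations: 2h_0·M_0 + h_0·M_1 = 6(Δ_0 - g'(0)) = 30 and h_2·M_2 + 2h_2·M_3 = 6(g'(5) - Δ_2) = -48.
Solving the tridiagonal system: M_0 = 367/23, M_1 = -389/23, M_2 = 568/23, M_3 = -836/23.
On [0, 2], g(x) = 3 - 2·x + 367/46·x² - 63/23·x³.
With x = 1: g(1) = 287/46.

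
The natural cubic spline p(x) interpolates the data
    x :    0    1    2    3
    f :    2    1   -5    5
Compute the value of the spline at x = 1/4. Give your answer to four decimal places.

Put σ_i = p'' at the i-th knot. Here h = (1, 1, 1) and Δ = (-1, -6, 10), so the interior equations h_(i-1)·σ_(i-1) + 2(h_(i-1)+h_i)·σ_i + h_i·σ_(i+1) = 6(Δ_i − Δ_(i-1)) read
  1·σ_0 + 4·σ_1 + 1·σ_2 = 6(Δ_1 - Δ_0) = -30
  1·σ_1 + 4·σ_2 + 1·σ_3 = 6(Δ_2 - Δ_1) = 96
Natural end conditions: σ_0 = σ_3 = 0.
Solving: σ_0 = 0, σ_1 = -72/5, σ_2 = 138/5, σ_3 = 0.
On [0, 1], p(x) = 2 + 7/5·x + 0·x² - 12/5·x³.
With x = 1/4: p(1/4) = 37/16.

2.3125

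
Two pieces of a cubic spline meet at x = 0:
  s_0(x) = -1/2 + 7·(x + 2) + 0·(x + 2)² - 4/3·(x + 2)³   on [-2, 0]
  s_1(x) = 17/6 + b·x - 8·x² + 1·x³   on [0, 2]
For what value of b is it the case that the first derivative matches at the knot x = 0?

-9

s_0'(x) = 7 + 0·(x + 2) - 4·(x + 2)², so s_0'(0) = -9. On the right, s_1'(0) = b, so b = -9.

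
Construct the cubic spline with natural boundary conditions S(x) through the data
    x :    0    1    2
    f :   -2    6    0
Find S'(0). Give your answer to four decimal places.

With m_i denoting the second derivative at x_i, h_i = 1, 1, and Δ_i = (y_(i+1) − y_i)/h_i = 8, -6:
  1·m_0 + 4·m_1 + 1·m_2 = 6(Δ_1 - Δ_0) = -84
Natural end conditions: m_0 = m_2 = 0.
Forward elimination and back-substitution give m_0 = 0, m_1 = -21, m_2 = 0.
On [0, 1], S'(x) = b_0 + 2c_0·x + 3d_0·x² with b_0 = Δ_0 - h_0(2m_0 + m_1)/6 = 23/2, c_0 = m_0/2 = 0, d_0 = (m_1 - m_0)/(6h_0) = -7/2. So S'(0) = 23/2.

11.5000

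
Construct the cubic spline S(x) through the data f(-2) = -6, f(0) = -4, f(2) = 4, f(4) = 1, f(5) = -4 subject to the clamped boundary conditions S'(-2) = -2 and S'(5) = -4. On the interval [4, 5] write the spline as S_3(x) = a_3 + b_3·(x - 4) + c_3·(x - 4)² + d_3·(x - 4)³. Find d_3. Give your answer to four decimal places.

1.2267

With σ_i denoting the second derivative at x_i, h_i = 2, 2, 2, 1, and Δ_i = (y_(i+1) − y_i)/h_i = 1, 4, -3/2, -5:
  2·σ_0 + 8·σ_1 + 2·σ_2 = 6(Δ_1 - Δ_0) = 18
  2·σ_1 + 8·σ_2 + 2·σ_3 = 6(Δ_2 - Δ_1) = -33
  2·σ_2 + 6·σ_3 + 1·σ_4 = 6(Δ_3 - Δ_2) = -21
Clamped end conditions give two more equations: 2h_0·σ_0 + h_0·σ_1 = 6(Δ_0 - S'(-2)) = 18 and h_3·σ_3 + 2h_3·σ_4 = 6(S'(5) - Δ_3) = 6.
Solving: σ_0 = 565/172, σ_1 = 209/86, σ_2 = -689/172, σ_3 = -125/43, σ_4 = 383/86.
On [4, 5], with S_3(x) = a_3 + b_3·(x - 4) + c_3·(x - 4)² + d_3·(x - 4)³: c_3 = σ_3/2 = -125/86, d_3 = (σ_4 - σ_3)/(6h_3) = 211/172, b_3 = Δ_3 - h_3(2σ_3 + σ_4)/6 = -821/172.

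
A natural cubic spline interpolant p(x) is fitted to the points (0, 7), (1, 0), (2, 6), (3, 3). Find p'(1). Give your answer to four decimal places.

1.1333

Let σ_i = p''(x_i). Step sizes h_i = 1, 1, 1; slopes of the chords Δ_i = (y_(i+1) - y_i)/h_i = -7, 6, -3.
  1·σ_0 + 4·σ_1 + 1·σ_2 = 6(Δ_1 - Δ_0) = 78
  1·σ_1 + 4·σ_2 + 1·σ_3 = 6(Δ_2 - Δ_1) = -54
Natural end conditions: σ_0 = σ_3 = 0.
Hence σ_0 = 0, σ_1 = 122/5, σ_2 = -98/5, σ_3 = 0.
On [1, 2], p'(x) = b_1 + 2c_1·(x - 1) + 3d_1·(x - 1)² with b_1 = Δ_1 - h_1(2σ_1 + σ_2)/6 = 17/15, c_1 = σ_1/2 = 61/5, d_1 = (σ_2 - σ_1)/(6h_1) = -22/3. So p'(1) = 17/15.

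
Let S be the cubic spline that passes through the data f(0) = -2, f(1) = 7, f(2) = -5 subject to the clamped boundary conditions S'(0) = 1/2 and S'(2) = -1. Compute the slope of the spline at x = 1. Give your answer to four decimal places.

-2.1250

With M_i denoting the second derivative at x_i, h_i = 1, 1, and Δ_i = (y_(i+1) − y_i)/h_i = 9, -12:
  1·M_0 + 4·M_1 + 1·M_2 = 6(Δ_1 - Δ_0) = -126
Clamped end conditions give two more equations: 2h_0·M_0 + h_0·M_1 = 6(Δ_0 - S'(0)) = 51 and h_1·M_1 + 2h_1·M_2 = 6(S'(2) - Δ_1) = 66.
Solving the tridiagonal system: M_0 = 225/4, M_1 = -123/2, M_2 = 255/4.
On [1, 2], S'(x) = b_1 + 2c_1·(x - 1) + 3d_1·(x - 1)² with b_1 = Δ_1 - h_1(2M_1 + M_2)/6 = -17/8, c_1 = M_1/2 = -123/4, d_1 = (M_2 - M_1)/(6h_1) = 167/8. So S'(1) = -17/8.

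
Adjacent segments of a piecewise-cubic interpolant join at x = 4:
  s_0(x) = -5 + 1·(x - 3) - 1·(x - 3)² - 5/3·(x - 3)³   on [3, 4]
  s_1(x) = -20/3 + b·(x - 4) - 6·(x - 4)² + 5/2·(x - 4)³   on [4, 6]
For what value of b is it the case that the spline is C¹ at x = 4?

-6

s_0'(x) = 1 - 2·(x - 3) - 5·(x - 3)², so s_0'(4) = -6. On the right, s_1'(4) = b, so b = -6.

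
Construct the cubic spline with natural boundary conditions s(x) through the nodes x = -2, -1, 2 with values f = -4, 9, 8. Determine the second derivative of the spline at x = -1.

Write M_i for s''(x_i). With h_i = 1, 3 and divided differences Δ_i = 13, -1/3, the continuity of s' gives the tridiagonal system
  1·M_0 + 8·M_1 + 3·M_2 = 6(Δ_1 - Δ_0) = -80
Natural end conditions: M_0 = M_2 = 0.
Hence M_0 = 0, M_1 = -10, M_2 = 0.

-10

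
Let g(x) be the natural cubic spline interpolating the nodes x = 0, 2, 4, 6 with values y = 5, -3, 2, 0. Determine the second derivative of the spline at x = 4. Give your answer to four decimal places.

Let σ_i = g''(x_i). Step sizes h_i = 2, 2, 2; slopes of the chords Δ_i = (y_(i+1) - y_i)/h_i = -4, 5/2, -1.
  2·σ_0 + 8·σ_1 + 2·σ_2 = 6(Δ_1 - Δ_0) = 39
  2·σ_1 + 8·σ_2 + 2·σ_3 = 6(Δ_2 - Δ_1) = -21
Natural end conditions: σ_0 = σ_3 = 0.
Forward elimination and back-substitution give σ_0 = 0, σ_1 = 59/10, σ_2 = -41/10, σ_3 = 0.

-4.1000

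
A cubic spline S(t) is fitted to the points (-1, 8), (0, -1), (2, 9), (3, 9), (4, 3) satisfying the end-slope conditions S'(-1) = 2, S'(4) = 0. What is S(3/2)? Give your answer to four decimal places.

Put σ_i = S'' at the i-th knot. Here h = (1, 2, 1, 1) and Δ = (-9, 5, 0, -6), so the interior equations h_(i-1)·σ_(i-1) + 2(h_(i-1)+h_i)·σ_i + h_i·σ_(i+1) = 6(Δ_i − Δ_(i-1)) read
  1·σ_0 + 6·σ_1 + 2·σ_2 = 6(Δ_1 - Δ_0) = 84
  2·σ_1 + 6·σ_2 + 1·σ_3 = 6(Δ_2 - Δ_1) = -30
  1·σ_2 + 4·σ_3 + 1·σ_4 = 6(Δ_3 - Δ_2) = -36
Clamped end conditions give two more equations: 2h_0·σ_0 + h_0·σ_1 = 6(Δ_0 - S'(-1)) = -66 and h_3·σ_3 + 2h_3·σ_4 = 6(S'(4) - Δ_3) = 36.
Solving: σ_0 = -1463/32, σ_1 = 407/16, σ_2 = -733/64, σ_3 = -389/32, σ_4 = 1541/64.
On [0, 2], S(t) = -1 - 521/64·t + 407/32·t² - 787/256·t³.
With t = 3/2: S(3/2) = 10303/2048.

5.0308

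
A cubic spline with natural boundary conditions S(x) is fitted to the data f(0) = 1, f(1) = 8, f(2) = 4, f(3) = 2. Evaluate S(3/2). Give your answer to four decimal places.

With M_i denoting the second derivative at x_i, h_i = 1, 1, 1, and Δ_i = (y_(i+1) − y_i)/h_i = 7, -4, -2:
  1·M_0 + 4·M_1 + 1·M_2 = 6(Δ_1 - Δ_0) = -66
  1·M_1 + 4·M_2 + 1·M_3 = 6(Δ_2 - Δ_1) = 12
Natural end conditions: M_0 = M_3 = 0.
Forward elimination and back-substitution give M_0 = 0, M_1 = -92/5, M_2 = 38/5, M_3 = 0.
On [1, 2], S(x) = 8 + 13/15·(x - 1) - 46/5·(x - 1)² + 13/3·(x - 1)³.
With (x - 1) = 1/2: S(3/2) = 267/40.

6.6750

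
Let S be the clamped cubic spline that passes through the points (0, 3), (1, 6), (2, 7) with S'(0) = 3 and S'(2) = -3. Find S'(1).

3

Let M_i = S''(x_i). Step sizes h_i = 1, 1; slopes of the chords Δ_i = (y_(i+1) - y_i)/h_i = 3, 1.
  1·M_0 + 4·M_1 + 1·M_2 = 6(Δ_1 - Δ_0) = -12
Clamped end conditions give two more equations: 2h_0·M_0 + h_0·M_1 = 6(Δ_0 - S'(0)) = 0 and h_1·M_1 + 2h_1·M_2 = 6(S'(2) - Δ_1) = -24.
Hence M_0 = 0, M_1 = 0, M_2 = -12.
On [1, 2], S'(x) = b_1 + 2c_1·(x - 1) + 3d_1·(x - 1)² with b_1 = Δ_1 - h_1(2M_1 + M_2)/6 = 3, c_1 = M_1/2 = 0, d_1 = (M_2 - M_1)/(6h_1) = -2. So S'(1) = 3.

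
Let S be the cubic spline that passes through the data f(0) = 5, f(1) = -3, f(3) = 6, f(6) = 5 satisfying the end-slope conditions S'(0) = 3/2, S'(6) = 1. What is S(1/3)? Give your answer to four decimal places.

Put M_i = S'' at the i-th knot. Here h = (1, 2, 3) and Δ = (-8, 9/2, -1/3), so the interior equations h_(i-1)·M_(i-1) + 2(h_(i-1)+h_i)·M_i + h_i·M_(i+1) = 6(Δ_i − Δ_(i-1)) read
  1·M_0 + 6·M_1 + 2·M_2 = 6(Δ_1 - Δ_0) = 75
  2·M_1 + 10·M_2 + 3·M_3 = 6(Δ_2 - Δ_1) = -29
Clamped end conditions give two more equations: 2h_0·M_0 + h_0·M_1 = 6(Δ_0 - S'(0)) = -57 and h_2·M_2 + 2h_2·M_3 = 6(S'(6) - Δ_2) = 8.
Solving the tridiagonal system: M_0 = -2255/57, M_1 = 1261/57, M_2 = -518/57, M_3 = 335/57.
On [0, 1], S(x) = 5 + 3/2·x - 2255/114·x² + 586/57·x³.
With x = 1/3: S(1/3) = 5668/1539.

3.6829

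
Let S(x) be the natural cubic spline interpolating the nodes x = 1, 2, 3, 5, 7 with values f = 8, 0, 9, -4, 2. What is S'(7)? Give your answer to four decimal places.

Put σ_i = S'' at the i-th knot. Here h = (1, 1, 2, 2) and Δ = (-8, 9, -13/2, 3), so the interior equations h_(i-1)·σ_(i-1) + 2(h_(i-1)+h_i)·σ_i + h_i·σ_(i+1) = 6(Δ_i − Δ_(i-1)) read
  1·σ_0 + 4·σ_1 + 1·σ_2 = 6(Δ_1 - Δ_0) = 102
  1·σ_1 + 6·σ_2 + 2·σ_3 = 6(Δ_2 - Δ_1) = -93
  2·σ_2 + 8·σ_3 + 2·σ_4 = 6(Δ_3 - Δ_2) = 57
Natural end conditions: σ_0 = σ_4 = 0.
Hence σ_0 = 0, σ_1 = 891/28, σ_2 = -177/7, σ_3 = 753/56, σ_4 = 0.
On [5, 7], S'(x) = b_3 + 2c_3·(x - 5) + 3d_3·(x - 5)² with b_3 = Δ_3 - h_3(2σ_3 + σ_4)/6 = -167/28, c_3 = σ_3/2 = 753/112, d_3 = (σ_4 - σ_3)/(6h_3) = -251/224. So S'(7) = 419/56.

7.4821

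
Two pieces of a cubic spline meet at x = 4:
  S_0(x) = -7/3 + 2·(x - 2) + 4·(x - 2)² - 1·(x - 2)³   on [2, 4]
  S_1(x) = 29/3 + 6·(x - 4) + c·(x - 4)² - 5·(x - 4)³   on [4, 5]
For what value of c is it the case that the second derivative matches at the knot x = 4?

-2

S_0''(x) = 8 - 6·(x - 2), so S_0''(4) = -4. On the right, S_1''(4) = 2c, so c = -2.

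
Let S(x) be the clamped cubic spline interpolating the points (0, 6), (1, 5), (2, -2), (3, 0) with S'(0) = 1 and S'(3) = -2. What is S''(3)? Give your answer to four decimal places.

Put M_i = S'' at the i-th knot. Here h = (1, 1, 1) and Δ = (-1, -7, 2), so the interior equations h_(i-1)·M_(i-1) + 2(h_(i-1)+h_i)·M_i + h_i·M_(i+1) = 6(Δ_i − Δ_(i-1)) read
  1·M_0 + 4·M_1 + 1·M_2 = 6(Δ_1 - Δ_0) = -36
  1·M_1 + 4·M_2 + 1·M_3 = 6(Δ_2 - Δ_1) = 54
Clamped end conditions give two more equations: 2h_0·M_0 + h_0·M_1 = 6(Δ_0 - S'(0)) = -12 and h_2·M_2 + 2h_2·M_3 = 6(S'(3) - Δ_2) = -24.
Hence M_0 = 8/5, M_1 = -76/5, M_2 = 116/5, M_3 = -118/5.

-23.6000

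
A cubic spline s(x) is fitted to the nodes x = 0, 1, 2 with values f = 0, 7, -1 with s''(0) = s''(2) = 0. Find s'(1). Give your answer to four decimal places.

-0.5000

Write M_i for s''(x_i). With h_i = 1, 1 and divided differences Δ_i = 7, -8, the continuity of s' gives the tridiagonal system
  1·M_0 + 4·M_1 + 1·M_2 = 6(Δ_1 - Δ_0) = -90
Natural end conditions: M_0 = M_2 = 0.
Solving the tridiagonal system: M_0 = 0, M_1 = -45/2, M_2 = 0.
On [1, 2], s'(x) = b_1 + 2c_1·(x - 1) + 3d_1·(x - 1)² with b_1 = Δ_1 - h_1(2M_1 + M_2)/6 = -1/2, c_1 = M_1/2 = -45/4, d_1 = (M_2 - M_1)/(6h_1) = 15/4. So s'(1) = -1/2.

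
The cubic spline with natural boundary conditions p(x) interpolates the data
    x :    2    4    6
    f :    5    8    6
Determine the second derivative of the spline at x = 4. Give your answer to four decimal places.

With m_i denoting the second derivative at x_i, h_i = 2, 2, and Δ_i = (y_(i+1) − y_i)/h_i = 3/2, -1:
  2·m_0 + 8·m_1 + 2·m_2 = 6(Δ_1 - Δ_0) = -15
Natural end conditions: m_0 = m_2 = 0.
Solving the tridiagonal system: m_0 = 0, m_1 = -15/8, m_2 = 0.

-1.8750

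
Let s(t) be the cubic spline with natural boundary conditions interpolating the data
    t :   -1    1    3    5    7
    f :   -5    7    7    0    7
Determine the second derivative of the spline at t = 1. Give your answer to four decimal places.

Write σ_i for s''(x_i). With h_i = 2, 2, 2, 2 and divided differences Δ_i = 6, 0, -7/2, 7/2, the continuity of s' gives the tridiagonal system
  2·σ_0 + 8·σ_1 + 2·σ_2 = 6(Δ_1 - Δ_0) = -36
  2·σ_1 + 8·σ_2 + 2·σ_3 = 6(Δ_2 - Δ_1) = -21
  2·σ_2 + 8·σ_3 + 2·σ_4 = 6(Δ_3 - Δ_2) = 42
Natural end conditions: σ_0 = σ_4 = 0.
Solving: σ_0 = 0, σ_1 = -207/56, σ_2 = -45/14, σ_3 = 339/56, σ_4 = 0.

-3.6964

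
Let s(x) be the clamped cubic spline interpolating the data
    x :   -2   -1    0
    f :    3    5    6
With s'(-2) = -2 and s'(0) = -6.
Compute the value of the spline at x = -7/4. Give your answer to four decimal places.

Write σ_i for s''(x_i). With h_i = 1, 1 and divided differences Δ_i = 2, 1, the continuity of s' gives the tridiagonal system
  1·σ_0 + 4·σ_1 + 1·σ_2 = 6(Δ_1 - Δ_0) = -6
Clamped end conditions give two more equations: 2h_0·σ_0 + h_0·σ_1 = 6(Δ_0 - s'(-2)) = 24 and h_1·σ_1 + 2h_1·σ_2 = 6(s'(0) - Δ_1) = -42.
Hence σ_0 = 23/2, σ_1 = 1, σ_2 = -43/2.
On [-2, -1], s(x) = 3 - 2·(x + 2) + 23/4·(x + 2)² - 7/4·(x + 2)³.
With (x + 2) = 1/4: s(-7/4) = 725/256.

2.8320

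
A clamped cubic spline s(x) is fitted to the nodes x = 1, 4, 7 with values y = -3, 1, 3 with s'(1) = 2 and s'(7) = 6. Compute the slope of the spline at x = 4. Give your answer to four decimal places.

-0.5000

Put m_i = s'' at the i-th knot. Here h = (3, 3) and Δ = (4/3, 2/3), so the interior equations h_(i-1)·m_(i-1) + 2(h_(i-1)+h_i)·m_i + h_i·m_(i+1) = 6(Δ_i − Δ_(i-1)) read
  3·m_0 + 12·m_1 + 3·m_2 = 6(Δ_1 - Δ_0) = -4
Clamped end conditions give two more equations: 2h_0·m_0 + h_0·m_1 = 6(Δ_0 - s'(1)) = -4 and h_1·m_1 + 2h_1·m_2 = 6(s'(7) - Δ_1) = 32.
Solving the tridiagonal system: m_0 = 1/3, m_1 = -2, m_2 = 19/3.
On [4, 7], s'(x) = b_1 + 2c_1·(x - 4) + 3d_1·(x - 4)² with b_1 = Δ_1 - h_1(2m_1 + m_2)/6 = -1/2, c_1 = m_1/2 = -1, d_1 = (m_2 - m_1)/(6h_1) = 25/54. So s'(4) = -1/2.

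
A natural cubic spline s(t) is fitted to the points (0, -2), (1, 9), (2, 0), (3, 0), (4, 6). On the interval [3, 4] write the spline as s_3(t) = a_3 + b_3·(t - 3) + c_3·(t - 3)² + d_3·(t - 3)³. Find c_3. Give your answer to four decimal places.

1.8214

Put m_i = s'' at the i-th knot. Here h = (1, 1, 1, 1) and Δ = (11, -9, 0, 6), so the interior equations h_(i-1)·m_(i-1) + 2(h_(i-1)+h_i)·m_i + h_i·m_(i+1) = 6(Δ_i − Δ_(i-1)) read
  1·m_0 + 4·m_1 + 1·m_2 = 6(Δ_1 - Δ_0) = -120
  1·m_1 + 4·m_2 + 1·m_3 = 6(Δ_2 - Δ_1) = 54
  1·m_2 + 4·m_3 + 1·m_4 = 6(Δ_3 - Δ_2) = 36
Natural end conditions: m_0 = m_4 = 0.
Hence m_0 = 0, m_1 = -495/14, m_2 = 150/7, m_3 = 51/14, m_4 = 0.
On [3, 4], with s_3(t) = a_3 + b_3·(t - 3) + c_3·(t - 3)² + d_3·(t - 3)³: c_3 = m_3/2 = 51/28, d_3 = (m_4 - m_3)/(6h_3) = -17/28, b_3 = Δ_3 - h_3(2m_3 + m_4)/6 = 67/14.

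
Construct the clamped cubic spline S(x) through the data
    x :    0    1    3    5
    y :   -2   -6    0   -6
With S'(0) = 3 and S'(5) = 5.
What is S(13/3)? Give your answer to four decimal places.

Put M_i = S'' at the i-th knot. Here h = (1, 2, 2) and Δ = (-4, 3, -3), so the interior equations h_(i-1)·M_(i-1) + 2(h_(i-1)+h_i)·M_i + h_i·M_(i+1) = 6(Δ_i − Δ_(i-1)) read
  1·M_0 + 6·M_1 + 2·M_2 = 6(Δ_1 - Δ_0) = 42
  2·M_1 + 8·M_2 + 2·M_3 = 6(Δ_2 - Δ_1) = -36
Clamped end conditions give two more equations: 2h_0·M_0 + h_0·M_1 = 6(Δ_0 - S'(0)) = -42 and h_2·M_2 + 2h_2·M_3 = 6(S'(5) - Δ_2) = 48.
Forward elimination and back-substitution give M_0 = -670/23, M_1 = 374/23, M_2 = -304/23, M_3 = 428/23.
On [3, 5], S(x) = 0 - 9/23·(x - 3) - 152/23·(x - 3)² + 61/23·(x - 3)³.
With (x - 3) = 4/3: S(13/3) = -3716/621.

-5.9839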